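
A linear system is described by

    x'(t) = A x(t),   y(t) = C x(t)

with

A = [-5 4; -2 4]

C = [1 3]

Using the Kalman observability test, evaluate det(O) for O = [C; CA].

49

CA = [[-11, 16]]
Observability matrix O = [C; CA] = [[1, 3], [-11, 16]]
det(O) = 1·16 - 3·(-11) = 16 - (-33) = 49
Since det(O) ≠ 0, rank(O) = 2 and the system is completely observable.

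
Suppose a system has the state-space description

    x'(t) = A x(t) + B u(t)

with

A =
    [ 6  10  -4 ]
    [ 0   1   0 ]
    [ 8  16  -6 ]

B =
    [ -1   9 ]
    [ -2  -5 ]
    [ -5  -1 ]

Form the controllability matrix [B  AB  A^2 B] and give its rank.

AB = [[-6, 8], [-2, -5], [-10, -2]]
A^2B = [[-16, 6], [-2, -5], [-20, -4]]
Controllability matrix C = [B  AB  A^2B] = [[-1, 9, -6, 8, -16, 6], [-2, -5, -2, -5, -2, -5], [-5, -1, -10, -2, -20, -4]]
The rows r1, r2, r3 of C are linearly dependent: -r1 - 2·r2 + r3 = 0 (check each entry), so rank(C) ≤ 2.
The 2×2 minor from rows 1, 2, columns 1, 2 is (-1)·(-5) - 9·(-2) = 5 - (-18) = 23 ≠ 0, so rank(C) = 2.
rank(C) = 2 < n = 3, so the pair (A, B) is not completely controllable.

2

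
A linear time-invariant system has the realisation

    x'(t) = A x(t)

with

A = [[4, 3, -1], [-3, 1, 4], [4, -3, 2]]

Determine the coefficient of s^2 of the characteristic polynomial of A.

-7

Expand det(sI - A) for the 3×3 matrix.
p(s) = s^3 - 7s^2 + 39s - 117.
(Check: constant term = det(-A) = (-1)^3 det A = -117; coefficient of s^2 = -tr A = -7.)
The coefficient of s^2 is -7.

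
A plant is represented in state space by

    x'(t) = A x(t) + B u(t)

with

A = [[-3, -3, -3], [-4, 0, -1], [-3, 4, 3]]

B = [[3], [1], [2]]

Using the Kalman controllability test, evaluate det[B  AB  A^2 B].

-96

AB = [[-18], [-14], [1]]
A^2B = [[93], [71], [1]]
Controllability matrix C = [B  AB  A^2B] = [[3, -18, 93], [1, -14, 71], [2, 1, 1]]
Expanding along the first row, det(C) = 3·((-14)·1 - 71·1) - (-18)·(1·1 - 71·2) + 93·(1·1 - (-14)·2) = 3·(-85) - (-18)·(-141) + 93·29 = -96
Since det(C) ≠ 0, rank(C) = 3 and the system is completely controllable.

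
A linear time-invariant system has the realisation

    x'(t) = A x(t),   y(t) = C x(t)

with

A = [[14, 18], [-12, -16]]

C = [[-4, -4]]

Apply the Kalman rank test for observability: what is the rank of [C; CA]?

CA = [[-8, -8]]
Observability matrix O = [C; CA] = [[-4, -4], [-8, -8]]
Every row of O is a scalar multiple of row 1 = [-4, -4] (multipliers 1, 2), so the rows span a one-dimensional space.
O ≠ 0, hence rank(O) = 1.
rank(O) = 1 < n = 2, so the pair (A, C) is not completely observable.

1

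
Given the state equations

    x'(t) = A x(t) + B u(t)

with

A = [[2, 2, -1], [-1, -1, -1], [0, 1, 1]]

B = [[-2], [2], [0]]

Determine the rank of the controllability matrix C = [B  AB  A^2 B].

3

AB = [[0], [0], [2]]
A^2B = [[-2], [-2], [2]]
Controllability matrix C = [B  AB  A^2B] = [[-2, 0, -2], [2, 0, -2], [0, 2, 2]]
det(C) = (-2)·(0·2 - (-2)·2) - 0·(2·2 - (-2)·0) + (-2)·(2·2 - 0·0) = (-2)·4 - 0·4 + (-2)·4 = -16 ≠ 0, so rank(C) = 3.
rank(C) = 3 = n, so the pair (A, B) is completely controllable.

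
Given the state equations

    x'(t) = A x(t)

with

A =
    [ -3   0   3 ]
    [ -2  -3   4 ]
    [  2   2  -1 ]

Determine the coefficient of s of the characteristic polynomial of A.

1

Expand det(sI - A) for the 3×3 matrix.
p(s) = s^3 + 7s^2 + s - 21.
(Check: constant term = det(-A) = (-1)^3 det A = -21; coefficient of s^2 = -tr A = 7.)
The coefficient of s is 1.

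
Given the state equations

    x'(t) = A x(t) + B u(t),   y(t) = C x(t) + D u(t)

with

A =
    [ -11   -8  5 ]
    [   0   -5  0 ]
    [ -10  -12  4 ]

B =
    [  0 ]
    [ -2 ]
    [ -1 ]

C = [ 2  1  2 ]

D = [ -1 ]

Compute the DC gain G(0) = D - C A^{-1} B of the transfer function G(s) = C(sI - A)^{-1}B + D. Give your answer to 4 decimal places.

3.9333

G(0) = C(-A)^{-1}B + D = -C A^{-1} B + D.
det A = -30, so A^{-1} = (1/-30)·adj(A) = [[2/3, 14/15, -5/6], [0, -1/5, 0], [5/3, 26/15, -11/6]]
A^{-1} B = [-31/30, 2/5, -49/30]^T
C A^{-1} B = -74/15
G(0) = D - C A^{-1} B = -1 - (-74/15) = 59/15 ≈ 3.9333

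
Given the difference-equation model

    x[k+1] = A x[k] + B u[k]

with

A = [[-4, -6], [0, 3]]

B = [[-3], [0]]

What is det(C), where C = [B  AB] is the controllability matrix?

0

AB = [[12], [0]]
Controllability matrix C = [B  AB] = [[-3, 12], [0, 0]]
det(C) = (-3)·0 - 12·0 = 0 - 0 = 0
Since det(C) = 0, rank(C) < 2 and the system is not completely controllable.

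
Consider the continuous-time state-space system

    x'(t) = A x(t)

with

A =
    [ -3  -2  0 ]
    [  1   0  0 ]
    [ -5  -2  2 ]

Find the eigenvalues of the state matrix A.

-2, -1, 2

det(sI - A) = s^3 - (tr A)s^2 + (M11 + M22 + M33)s - det A, where Mii is the 2×2 principal minor of A obtained by deleting row i and column i.
tr A = (-3) + 0 + 2 = -1; M11 = 0·2 - 0·(-2) = 0 - 0 = 0; M22 = (-3)·2 - 0·(-5) = -6 - 0 = -6; M33 = (-3)·0 - (-2)·1 = 0 - (-2) = 2; sum of minors = -4.
det A = (-3)·(0·2 - 0·(-2)) - (-2)·(1·2 - 0·(-5)) + 0·(1·(-2) - 0·(-5)) = (-3)·0 - (-2)·2 + 0·(-2) = 4.
So p(s) = det(sI - A) = s^3 + s^2 - 4s - 4.
Rational-root test: any integer root divides -4. Testing small divisors, s = -1 works: p(-1) = -1 + 1 + 4 + (-4) = 0, so (s + 1) is a factor.
Dividing, p(s) = (s + 1)(s^2 - 4).
Factor s^2 - 4: two numbers with sum 0 and product -4 are 2 and -2, so s^2 - 4 = (s - 2)(s + 2).
Hence p(s) = (s - 2) (s + 1) (s + 2), with roots -2, -1, 2.
At least one eigenvalue has non-negative real part, so the system is not asymptotically stable.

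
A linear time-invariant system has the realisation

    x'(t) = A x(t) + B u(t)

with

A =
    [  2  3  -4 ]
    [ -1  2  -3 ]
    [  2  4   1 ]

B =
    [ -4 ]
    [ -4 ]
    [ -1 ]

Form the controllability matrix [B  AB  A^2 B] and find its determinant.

AB = [[-16], [-1], [-25]]
A^2B = [[65], [89], [-61]]
Controllability matrix C = [B  AB  A^2B] = [[-4, -16, 65], [-4, -1, 89], [-1, -25, -61]]
Expanding along the first row, det(C) = (-4)·((-1)·(-61) - 89·(-25)) - (-16)·((-4)·(-61) - 89·(-1)) + 65·((-4)·(-25) - (-1)·(-1)) = (-4)·2286 - (-16)·333 + 65·99 = 2619
Since det(C) ≠ 0, rank(C) = 3 and the system is completely controllable.

2619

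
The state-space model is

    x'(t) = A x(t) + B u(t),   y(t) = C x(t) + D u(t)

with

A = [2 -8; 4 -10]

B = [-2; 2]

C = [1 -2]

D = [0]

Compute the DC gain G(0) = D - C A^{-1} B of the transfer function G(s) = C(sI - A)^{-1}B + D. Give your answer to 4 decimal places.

G(0) = C(-A)^{-1}B + D = -C A^{-1} B + D.
det A = 12, so A^{-1} = (1/12)·adj(A) = [[-5/6, 2/3], [-1/3, 1/6]]
A^{-1} B = [3, 1]^T
C A^{-1} B = 1
G(0) = D - C A^{-1} B = 0 - (1) = -1

-1.0000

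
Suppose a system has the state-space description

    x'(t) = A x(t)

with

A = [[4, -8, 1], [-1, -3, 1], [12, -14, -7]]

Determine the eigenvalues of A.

det(sI - A) = s^3 - (tr A)s^2 + (M11 + M22 + M33)s - det A, where Mii is the 2×2 principal minor of A obtained by deleting row i and column i.
tr A = 4 + (-3) + (-7) = -6; M11 = (-3)·(-7) - 1·(-14) = 21 - (-14) = 35; M22 = 4·(-7) - 1·12 = -28 - 12 = -40; M33 = 4·(-3) - (-8)·(-1) = -12 - 8 = -20; sum of minors = -25.
det A = 4·((-3)·(-7) - 1·(-14)) - (-8)·((-1)·(-7) - 1·12) + 1·((-1)·(-14) - (-3)·12) = 4·35 - (-8)·(-5) + 1·50 = 150.
So p(s) = det(sI - A) = s^3 + 6s^2 - 25s - 150.
Rational-root test: any integer root divides -150. Testing small divisors, s = -5 works: p(-5) = -125 + 150 + 125 + (-150) = 0, so (s + 5) is a factor.
Dividing, p(s) = (s + 5)(s^2 + s - 30).
Factor s^2 + s - 30: two numbers with sum -1 and product -30 are 5 and -6, so s^2 + s - 30 = (s - 5)(s + 6).
Hence p(s) = (s - 5) (s + 5) (s + 6), with roots -6, -5, 5.
At least one eigenvalue has non-negative real part, so the system is not asymptotically stable.

-6, -5, 5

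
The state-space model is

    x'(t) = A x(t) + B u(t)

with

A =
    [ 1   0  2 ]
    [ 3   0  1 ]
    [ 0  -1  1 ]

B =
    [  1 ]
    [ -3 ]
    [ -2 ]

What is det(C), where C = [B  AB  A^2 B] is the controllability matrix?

-39

AB = [[-3], [1], [1]]
A^2B = [[-1], [-8], [0]]
Controllability matrix C = [B  AB  A^2B] = [[1, -3, -1], [-3, 1, -8], [-2, 1, 0]]
Expanding along the first row, det(C) = 1·(1·0 - (-8)·1) - (-3)·((-3)·0 - (-8)·(-2)) + (-1)·((-3)·1 - 1·(-2)) = 1·8 - (-3)·(-16) + (-1)·(-1) = -39
Since det(C) ≠ 0, rank(C) = 3 and the system is completely controllable.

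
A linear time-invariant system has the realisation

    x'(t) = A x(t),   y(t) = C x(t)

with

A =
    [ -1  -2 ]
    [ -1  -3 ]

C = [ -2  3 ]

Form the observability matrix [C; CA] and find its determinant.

CA = [[-1, -5]]
Observability matrix O = [C; CA] = [[-2, 3], [-1, -5]]
det(O) = (-2)·(-5) - 3·(-1) = 10 - (-3) = 13
Since det(O) ≠ 0, rank(O) = 2 and the system is completely observable.

13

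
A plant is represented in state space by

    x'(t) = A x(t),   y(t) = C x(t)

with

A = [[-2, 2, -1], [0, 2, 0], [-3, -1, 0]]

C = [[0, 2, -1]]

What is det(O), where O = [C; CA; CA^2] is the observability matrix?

-60

CA = [[3, 5, 0]]
CA^2 = [[-6, 16, -3]]
Observability matrix O = [C; CA; CA^2] = [[0, 2, -1], [3, 5, 0], [-6, 16, -3]]
Expanding along the first row, det(O) = 0·(5·(-3) - 0·16) - 2·(3·(-3) - 0·(-6)) + (-1)·(3·16 - 5·(-6)) = 0·(-15) - 2·(-9) + (-1)·78 = -60
Since det(O) ≠ 0, rank(O) = 3 and the system is completely observable.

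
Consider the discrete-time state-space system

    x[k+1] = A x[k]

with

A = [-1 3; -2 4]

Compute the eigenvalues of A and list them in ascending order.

det(zI - A) = z^2 - (tr A)z + det A, with tr A = (-1) + 4 = 3 and det A = (-1)·4 - 3·(-2) = -4 - (-6) = 2.
So p(z) = det(zI - A) = z^2 - 3z + 2.
Factor z^2 - 3z + 2: two numbers with sum 3 and product 2 are 2 and 1, so z^2 - 3z + 2 = (z - 2)(z - 1).
Hence p(z) = (z - 2) (z - 1), with roots 1, 2.

1, 2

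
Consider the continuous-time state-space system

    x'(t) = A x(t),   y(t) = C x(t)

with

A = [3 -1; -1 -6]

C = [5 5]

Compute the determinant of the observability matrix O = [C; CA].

-225

CA = [[10, -35]]
Observability matrix O = [C; CA] = [[5, 5], [10, -35]]
det(O) = 5·(-35) - 5·10 = -175 - 50 = -225
Since det(O) ≠ 0, rank(O) = 2 and the system is completely observable.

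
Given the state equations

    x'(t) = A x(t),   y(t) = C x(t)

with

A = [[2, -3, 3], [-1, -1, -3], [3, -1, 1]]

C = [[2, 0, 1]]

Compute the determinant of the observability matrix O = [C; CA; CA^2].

-245

CA = [[7, -7, 7]]
CA^2 = [[42, -21, 49]]
Observability matrix O = [C; CA; CA^2] = [[2, 0, 1], [7, -7, 7], [42, -21, 49]]
Expanding along the first row, det(O) = 2·((-7)·49 - 7·(-21)) - 0·(7·49 - 7·42) + 1·(7·(-21) - (-7)·42) = 2·(-196) - 0·49 + 1·147 = -245
Since det(O) ≠ 0, rank(O) = 3 and the system is completely observable.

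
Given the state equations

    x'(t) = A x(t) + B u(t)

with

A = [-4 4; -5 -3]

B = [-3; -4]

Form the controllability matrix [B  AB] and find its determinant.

-97

AB = [[-4], [27]]
Controllability matrix C = [B  AB] = [[-3, -4], [-4, 27]]
det(C) = (-3)·27 - (-4)·(-4) = -81 - 16 = -97
Since det(C) ≠ 0, rank(C) = 2 and the system is completely controllable.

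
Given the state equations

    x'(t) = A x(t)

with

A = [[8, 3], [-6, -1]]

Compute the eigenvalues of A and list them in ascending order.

det(sI - A) = s^2 - (tr A)s + det A, with tr A = 8 + (-1) = 7 and det A = 8·(-1) - 3·(-6) = -8 - (-18) = 10.
So p(s) = det(sI - A) = s^2 - 7s + 10.
Factor s^2 - 7s + 10: two numbers with sum 7 and product 10 are 5 and 2, so s^2 - 7s + 10 = (s - 5)(s - 2).
Hence p(s) = (s - 5) (s - 2), with roots 2, 5.
At least one eigenvalue has non-negative real part, so the system is not asymptotically stable.

2, 5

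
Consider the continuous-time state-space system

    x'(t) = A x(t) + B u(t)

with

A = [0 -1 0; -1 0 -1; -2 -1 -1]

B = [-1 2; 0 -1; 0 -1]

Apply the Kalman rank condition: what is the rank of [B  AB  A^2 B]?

3

AB = [[0, 1], [1, -1], [2, -2]]
A^2B = [[-1, 1], [-2, 1], [-3, 1]]
Controllability matrix C = [B  AB  A^2B] = [[-1, 2, 0, 1, -1, 1], [0, -1, 1, -1, -2, 1], [0, -1, 2, -2, -3, 1]]
Take the 3×3 submatrix of C formed by columns 1, 2, 3: [[-1, 2, 0], [0, -1, 1], [0, -1, 2]]. Its determinant is (-1)·((-1)·2 - 1·(-1)) - 2·(0·2 - 1·0) + 0·(0·(-1) - (-1)·0) = (-1)·(-1) - 2·0 + 0·0 = 1 ≠ 0.
So rank(C) ≥ 3; since C has 3 rows, rank(C) = 3.
rank(C) = 3 = n, so the pair (A, B) is completely controllable.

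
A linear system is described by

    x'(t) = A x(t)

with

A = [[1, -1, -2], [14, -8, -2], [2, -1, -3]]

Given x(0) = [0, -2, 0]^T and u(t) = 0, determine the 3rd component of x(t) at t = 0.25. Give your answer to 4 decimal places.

det(sI - A) = s^3 - (tr A)s^2 + (M11 + M22 + M33)s - det A, where Mii is the 2×2 principal minor of A obtained by deleting row i and column i.
tr A = 1 + (-8) + (-3) = -10; M11 = (-8)·(-3) - (-2)·(-1) = 24 - 2 = 22; M22 = 1·(-3) - (-2)·2 = -3 - (-4) = 1; M33 = 1·(-8) - (-1)·14 = -8 - (-14) = 6; sum of minors = 29.
det A = 1·((-8)·(-3) - (-2)·(-1)) - (-1)·(14·(-3) - (-2)·2) + (-2)·(14·(-1) - (-8)·2) = 1·22 - (-1)·(-38) + (-2)·2 = -20.
So p(s) = det(sI - A) = s^3 + 10s^2 + 29s + 20.
Rational-root test: any integer root divides 20. Testing small divisors, s = -1 works: p(-1) = -1 + 10 + (-29) + 20 = 0, so (s + 1) is a factor.
Dividing, p(s) = (s + 1)(s^2 + 9s + 20).
Factor s^2 + 9s + 20: two numbers with sum -9 and product 20 are -4 and -5, so s^2 + 9s + 20 = (s + 4)(s + 5).
Hence p(s) = (s + 1) (s + 4) (s + 5), with roots -5, -4, -1.
The eigenvalues -5, -4, -1 are distinct and real, so A is diagonalisable and x(t) = e^{At} x(0) = V diag(e^{λ_i t}) V^{-1} x(0), where the columns of V are the eigenvectors.
λ = -5: A - (-5)I = [[6, -1, -2], [14, -3, -2], [2, -1, 2]]. v must be orthogonal to every row; (row 1) × (row 2) = [-4, -16, -4], so take v_1 = [-1, -4, -1]^T.
λ = -4: A - (-4)I = [[5, -1, -2], [14, -4, -2], [2, -1, 1]]. v must be orthogonal to every row; (row 1) × (row 2) = [-6, -18, -6], so take v_2 = [1, 3, 1]^T.
λ = -1: A - (-1)I = [[2, -1, -2], [14, -7, -2], [2, -1, -2]]. v must be orthogonal to every row; (row 1) × (row 2) = [-12, -24, 0], so take v_3 = [-1, -2, 0]^T.
V = [v_1 v_2 v_3] = [[-1, 1, -1], [-4, 3, -2], [-1, 1, 0]] has det V = 1, so V^{-1} = adj(V)/det V = [[2, -1, 1], [2, -1, 2], [-1, 0, 1]].
Modal coordinates z(0) = V^{-1} x(0): 2·0 + (-1)·(-2) + 1·0 = 2; 2·0 + (-1)·(-2) + 2·0 = 2; (-1)·0 + 0·(-2) + 1·0 = 0; so z(0) = [2, 2, 0]^T.
x_3(t) = Σ_i (v_i)_3 · z_i(0) · e^{λ_i t} (row 3 of V times the modal terms).
x_3(0.25) = (-1)·2·e^{-5·0.25} + 1·2·e^{-4·0.25} + 0·0·e^{-1·0.25} = (-2)·0.286505 + 2·0.367879 + 0·0.778801 = 0.1627.

0.1627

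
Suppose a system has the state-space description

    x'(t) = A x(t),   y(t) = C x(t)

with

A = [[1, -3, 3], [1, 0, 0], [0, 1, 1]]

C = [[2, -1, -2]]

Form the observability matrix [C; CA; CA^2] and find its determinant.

CA = [[1, -8, 4]]
CA^2 = [[-7, 1, 7]]
Observability matrix O = [C; CA; CA^2] = [[2, -1, -2], [1, -8, 4], [-7, 1, 7]]
Expanding along the first row, det(O) = 2·((-8)·7 - 4·1) - (-1)·(1·7 - 4·(-7)) + (-2)·(1·1 - (-8)·(-7)) = 2·(-60) - (-1)·35 + (-2)·(-55) = 25
Since det(O) ≠ 0, rank(O) = 3 and the system is completely observable.

25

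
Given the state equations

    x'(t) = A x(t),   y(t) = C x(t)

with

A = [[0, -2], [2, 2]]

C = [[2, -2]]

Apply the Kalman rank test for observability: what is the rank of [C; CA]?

2

CA = [[-4, -8]]
Observability matrix O = [C; CA] = [[2, -2], [-4, -8]]
det(O) = 2·(-8) - (-2)·(-4) = -16 - 8 = -24 ≠ 0, so rank(O) = 2.
rank(O) = 2 = n, so the pair (A, C) is completely observable.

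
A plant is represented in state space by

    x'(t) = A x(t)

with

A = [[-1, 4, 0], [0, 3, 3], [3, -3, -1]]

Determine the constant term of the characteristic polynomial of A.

Expand det(sI - A) for the 3×3 matrix.
p(s) = s^3 - s^2 + 4s - 30.
(Check: constant term = det(-A) = (-1)^3 det A = -30; coefficient of s^2 = -tr A = -1.)
The constant term is -30.

-30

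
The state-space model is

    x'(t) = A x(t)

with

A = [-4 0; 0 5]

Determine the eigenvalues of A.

det(sI - A) = s^2 - (tr A)s + det A, with tr A = (-4) + 5 = 1 and det A = (-4)·5 - 0·0 = -20 - 0 = -20.
So p(s) = det(sI - A) = s^2 - s - 20.
Factor s^2 - s - 20: two numbers with sum 1 and product -20 are 5 and -4, so s^2 - s - 20 = (s - 5)(s + 4).
Hence p(s) = (s - 5) (s + 4), with roots -4, 5.
At least one eigenvalue has non-negative real part, so the system is not asymptotically stable.

-4, 5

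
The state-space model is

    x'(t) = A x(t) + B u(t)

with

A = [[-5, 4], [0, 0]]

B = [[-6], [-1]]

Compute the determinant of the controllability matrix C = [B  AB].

AB = [[26], [0]]
Controllability matrix C = [B  AB] = [[-6, 26], [-1, 0]]
det(C) = (-6)·0 - 26·(-1) = 0 - (-26) = 26
Since det(C) ≠ 0, rank(C) = 2 and the system is completely controllable.

26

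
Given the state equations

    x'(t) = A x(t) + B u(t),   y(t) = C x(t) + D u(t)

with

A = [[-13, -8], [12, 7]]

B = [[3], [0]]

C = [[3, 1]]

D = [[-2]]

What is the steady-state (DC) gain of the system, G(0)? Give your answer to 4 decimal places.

-7.4000

G(0) = C(-A)^{-1}B + D = -C A^{-1} B + D.
det A = 5, so A^{-1} = (1/5)·adj(A) = [[7/5, 8/5], [-12/5, -13/5]]
A^{-1} B = [21/5, -36/5]^T
C A^{-1} B = 27/5
G(0) = D - C A^{-1} B = -2 - (27/5) = -37/5 ≈ -7.4000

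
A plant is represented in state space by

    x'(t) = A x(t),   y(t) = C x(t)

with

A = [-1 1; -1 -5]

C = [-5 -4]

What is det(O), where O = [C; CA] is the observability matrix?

CA = [[9, 15]]
Observability matrix O = [C; CA] = [[-5, -4], [9, 15]]
det(O) = (-5)·15 - (-4)·9 = -75 - (-36) = -39
Since det(O) ≠ 0, rank(O) = 2 and the system is completely observable.

-39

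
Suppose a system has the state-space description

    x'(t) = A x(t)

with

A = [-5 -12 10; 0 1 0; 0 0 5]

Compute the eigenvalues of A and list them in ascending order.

det(sI - A) = s^3 - (tr A)s^2 + (M11 + M22 + M33)s - det A, where Mii is the 2×2 principal minor of A obtained by deleting row i and column i.
tr A = (-5) + 1 + 5 = 1; M11 = 1·5 - 0·0 = 5 - 0 = 5; M22 = (-5)·5 - 10·0 = -25 - 0 = -25; M33 = (-5)·1 - (-12)·0 = -5 - 0 = -5; sum of minors = -25.
det A = (-5)·(1·5 - 0·0) - (-12)·(0·5 - 0·0) + 10·(0·0 - 1·0) = (-5)·5 - (-12)·0 + 10·0 = -25.
So p(s) = det(sI - A) = s^3 - s^2 - 25s + 25.
Rational-root test: any integer root divides 25. Testing small divisors, s = 1 works: p(1) = 1 + (-1) + (-25) + 25 = 0, so (s - 1) is a factor.
Dividing, p(s) = (s - 1)(s^2 - 25).
Factor s^2 - 25: two numbers with sum 0 and product -25 are 5 and -5, so s^2 - 25 = (s - 5)(s + 5).
Hence p(s) = (s - 5) (s - 1) (s + 5), with roots -5, 1, 5.
At least one eigenvalue has non-negative real part, so the system is not asymptotically stable.

-5, 1, 5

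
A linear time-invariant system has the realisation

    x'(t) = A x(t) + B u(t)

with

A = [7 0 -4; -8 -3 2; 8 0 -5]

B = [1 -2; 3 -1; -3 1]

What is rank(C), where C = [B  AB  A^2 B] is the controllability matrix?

AB = [[19, -18], [-23, 21], [23, -21]]
A^2B = [[41, -42], [-37, 39], [37, -39]]
Controllability matrix C = [B  AB  A^2B] = [[1, -2, 19, -18, 41, -42], [3, -1, -23, 21, -37, 39], [-3, 1, 23, -21, 37, -39]]
The rows r1, r2, r3 of C are linearly dependent: r2 + r3 = 0 (check each entry), so rank(C) ≤ 2.
The 2×2 minor from rows 1, 2, columns 1, 2 is 1·(-1) - (-2)·3 = -1 - (-6) = 5 ≠ 0, so rank(C) = 2.
rank(C) = 2 < n = 3, so the pair (A, B) is not completely controllable.

2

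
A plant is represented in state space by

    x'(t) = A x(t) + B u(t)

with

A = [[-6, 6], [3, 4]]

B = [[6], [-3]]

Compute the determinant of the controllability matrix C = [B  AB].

-126

AB = [[-54], [6]]
Controllability matrix C = [B  AB] = [[6, -54], [-3, 6]]
det(C) = 6·6 - (-54)·(-3) = 36 - 162 = -126
Since det(C) ≠ 0, rank(C) = 2 and the system is completely controllable.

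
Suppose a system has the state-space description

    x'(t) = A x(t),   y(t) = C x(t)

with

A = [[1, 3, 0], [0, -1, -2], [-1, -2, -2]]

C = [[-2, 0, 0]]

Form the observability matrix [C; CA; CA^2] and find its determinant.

CA = [[-2, -6, 0]]
CA^2 = [[-2, 0, 12]]
Observability matrix O = [C; CA; CA^2] = [[-2, 0, 0], [-2, -6, 0], [-2, 0, 12]]
Expanding along the first row, det(O) = (-2)·((-6)·12 - 0·0) - 0·((-2)·12 - 0·(-2)) + 0·((-2)·0 - (-6)·(-2)) = (-2)·(-72) - 0·(-24) + 0·(-12) = 144
Since det(O) ≠ 0, rank(O) = 3 and the system is completely observable.

144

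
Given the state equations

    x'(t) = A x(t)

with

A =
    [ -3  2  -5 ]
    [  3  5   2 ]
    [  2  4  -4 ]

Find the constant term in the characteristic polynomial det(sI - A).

-106

Expand det(sI - A) for the 3×3 matrix.
p(s) = s^3 + 2s^2 - 27s - 106.
(Check: constant term = det(-A) = (-1)^3 det A = -106; coefficient of s^2 = -tr A = 2.)
The constant term is -106.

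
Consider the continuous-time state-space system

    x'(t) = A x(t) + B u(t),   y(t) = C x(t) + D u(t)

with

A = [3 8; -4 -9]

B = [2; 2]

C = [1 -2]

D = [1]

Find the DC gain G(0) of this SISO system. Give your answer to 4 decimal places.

G(0) = C(-A)^{-1}B + D = -C A^{-1} B + D.
det A = 5, so A^{-1} = (1/5)·adj(A) = [[-9/5, -8/5], [4/5, 3/5]]
A^{-1} B = [-34/5, 14/5]^T
C A^{-1} B = -62/5
G(0) = D - C A^{-1} B = 1 - (-62/5) = 67/5 ≈ 13.4000

13.4000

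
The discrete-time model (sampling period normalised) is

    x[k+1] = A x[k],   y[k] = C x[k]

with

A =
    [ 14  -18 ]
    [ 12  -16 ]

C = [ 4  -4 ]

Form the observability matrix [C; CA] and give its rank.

1

CA = [[8, -8]]
Observability matrix O = [C; CA] = [[4, -4], [8, -8]]
Every row of O is a scalar multiple of row 1 = [4, -4] (multipliers 1, 2), so the rows span a one-dimensional space.
O ≠ 0, hence rank(O) = 1.
rank(O) = 1 < n = 2, so the pair (A, C) is not completely observable.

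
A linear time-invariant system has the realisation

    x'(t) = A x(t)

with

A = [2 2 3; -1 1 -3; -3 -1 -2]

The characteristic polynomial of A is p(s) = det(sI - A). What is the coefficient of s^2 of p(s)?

Expand det(sI - A) for the 3×3 matrix.
p(s) = s^3 - s^2 + 4s - 16.
(Check: constant term = det(-A) = (-1)^3 det A = -16; coefficient of s^2 = -tr A = -1.)
The coefficient of s^2 is -1.

-1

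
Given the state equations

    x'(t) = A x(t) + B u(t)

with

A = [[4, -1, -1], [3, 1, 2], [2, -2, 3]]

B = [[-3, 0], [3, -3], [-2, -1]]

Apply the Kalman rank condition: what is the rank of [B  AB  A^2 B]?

3

AB = [[-13, 4], [-10, -5], [-18, 3]]
A^2B = [[-24, 18], [-85, 13], [-60, 27]]
Controllability matrix C = [B  AB  A^2B] = [[-3, 0, -13, 4, -24, 18], [3, -3, -10, -5, -85, 13], [-2, -1, -18, 3, -60, 27]]
Take the 3×3 submatrix of C formed by columns 1, 2, 3: [[-3, 0, -13], [3, -3, -10], [-2, -1, -18]]. Its determinant is (-3)·((-3)·(-18) - (-10)·(-1)) - 0·(3·(-18) - (-10)·(-2)) + (-13)·(3·(-1) - (-3)·(-2)) = (-3)·44 - 0·(-74) + (-13)·(-9) = -15 ≠ 0.
So rank(C) ≥ 3; since C has 3 rows, rank(C) = 3.
rank(C) = 3 = n, so the pair (A, B) is completely controllable.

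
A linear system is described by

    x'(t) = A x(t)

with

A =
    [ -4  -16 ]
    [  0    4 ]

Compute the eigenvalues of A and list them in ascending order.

-4, 4

det(sI - A) = s^2 - (tr A)s + det A, with tr A = (-4) + 4 = 0 and det A = (-4)·4 - (-16)·0 = -16 - 0 = -16.
So p(s) = det(sI - A) = s^2 - 16.
Factor s^2 - 16: two numbers with sum 0 and product -16 are 4 and -4, so s^2 - 16 = (s - 4)(s + 4).
Hence p(s) = (s - 4) (s + 4), with roots -4, 4.
At least one eigenvalue has non-negative real part, so the system is not asymptotically stable.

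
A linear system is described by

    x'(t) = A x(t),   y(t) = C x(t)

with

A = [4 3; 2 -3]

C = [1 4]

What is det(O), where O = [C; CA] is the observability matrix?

CA = [[12, -9]]
Observability matrix O = [C; CA] = [[1, 4], [12, -9]]
det(O) = 1·(-9) - 4·12 = -9 - 48 = -57
Since det(O) ≠ 0, rank(O) = 2 and the system is completely observable.

-57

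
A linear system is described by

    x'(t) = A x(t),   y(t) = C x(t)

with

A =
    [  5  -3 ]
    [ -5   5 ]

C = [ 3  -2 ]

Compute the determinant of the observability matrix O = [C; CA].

CA = [[25, -19]]
Observability matrix O = [C; CA] = [[3, -2], [25, -19]]
det(O) = 3·(-19) - (-2)·25 = -57 - (-50) = -7
Since det(O) ≠ 0, rank(O) = 2 and the system is completely observable.

-7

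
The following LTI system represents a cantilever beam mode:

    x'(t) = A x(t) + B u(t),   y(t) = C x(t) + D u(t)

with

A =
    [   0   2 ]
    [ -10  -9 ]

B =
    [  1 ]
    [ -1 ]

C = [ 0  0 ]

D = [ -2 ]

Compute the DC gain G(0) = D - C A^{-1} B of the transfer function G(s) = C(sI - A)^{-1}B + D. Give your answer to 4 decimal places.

G(0) = C(-A)^{-1}B + D = -C A^{-1} B + D.
det A = 20, so A^{-1} = (1/20)·adj(A) = [[-9/20, -1/10], [1/2, 0]]
A^{-1} B = [-7/20, 1/2]^T
C A^{-1} B = 0
G(0) = D - C A^{-1} B = -2 - (0) = -2

-2.0000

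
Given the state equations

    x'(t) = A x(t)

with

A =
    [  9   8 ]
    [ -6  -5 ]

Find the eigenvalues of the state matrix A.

1, 3

det(sI - A) = s^2 - (tr A)s + det A, with tr A = 9 + (-5) = 4 and det A = 9·(-5) - 8·(-6) = -45 - (-48) = 3.
So p(s) = det(sI - A) = s^2 - 4s + 3.
Factor s^2 - 4s + 3: two numbers with sum 4 and product 3 are 3 and 1, so s^2 - 4s + 3 = (s - 3)(s - 1).
Hence p(s) = (s - 3) (s - 1), with roots 1, 3.
At least one eigenvalue has non-negative real part, so the system is not asymptotically stable.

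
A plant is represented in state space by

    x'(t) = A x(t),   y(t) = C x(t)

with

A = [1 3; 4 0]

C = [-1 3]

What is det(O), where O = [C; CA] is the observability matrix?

CA = [[11, -3]]
Observability matrix O = [C; CA] = [[-1, 3], [11, -3]]
det(O) = (-1)·(-3) - 3·11 = 3 - 33 = -30
Since det(O) ≠ 0, rank(O) = 2 and the system is completely observable.

-30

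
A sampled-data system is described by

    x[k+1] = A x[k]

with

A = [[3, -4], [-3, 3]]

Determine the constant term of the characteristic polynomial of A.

-3

For a 2×2 matrix, det(zI - A) = z^2 - (tr A)z + det A.
tr A = 6, det A = -3.
So p(z) = z^2 - 6z - 3.
The constant term is -3.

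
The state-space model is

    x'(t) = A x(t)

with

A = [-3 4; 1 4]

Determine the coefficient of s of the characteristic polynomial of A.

-1

For a 2×2 matrix, det(sI - A) = s^2 - (tr A)s + det A.
tr A = 1, det A = -16.
So p(s) = s^2 - s - 16.
The coefficient of s is -1.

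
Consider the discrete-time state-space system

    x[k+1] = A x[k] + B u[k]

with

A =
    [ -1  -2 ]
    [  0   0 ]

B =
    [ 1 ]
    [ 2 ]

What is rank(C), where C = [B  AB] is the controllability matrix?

AB = [[-5], [0]]
Controllability matrix C = [B  AB] = [[1, -5], [2, 0]]
det(C) = 1·0 - (-5)·2 = 0 - (-10) = 10 ≠ 0, so rank(C) = 2.
rank(C) = 2 = n, so the pair (A, B) is completely controllable.

2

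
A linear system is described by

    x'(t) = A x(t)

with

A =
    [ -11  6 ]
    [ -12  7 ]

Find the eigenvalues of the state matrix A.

-5, 1

det(sI - A) = s^2 - (tr A)s + det A, with tr A = (-11) + 7 = -4 and det A = (-11)·7 - 6·(-12) = -77 - (-72) = -5.
So p(s) = det(sI - A) = s^2 + 4s - 5.
Factor s^2 + 4s - 5: two numbers with sum -4 and product -5 are 1 and -5, so s^2 + 4s - 5 = (s - 1)(s + 5).
Hence p(s) = (s - 1) (s + 5), with roots -5, 1.
At least one eigenvalue has non-negative real part, so the system is not asymptotically stable.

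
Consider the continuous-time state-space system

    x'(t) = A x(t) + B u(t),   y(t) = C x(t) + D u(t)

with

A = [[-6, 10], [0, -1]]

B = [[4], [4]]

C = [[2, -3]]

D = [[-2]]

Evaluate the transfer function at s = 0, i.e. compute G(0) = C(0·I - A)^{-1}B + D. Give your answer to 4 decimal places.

G(0) = C(-A)^{-1}B + D = -C A^{-1} B + D.
det A = 6, so A^{-1} = (1/6)·adj(A) = [[-1/6, -5/3], [0, -1]]
A^{-1} B = [-22/3, -4]^T
C A^{-1} B = -8/3
G(0) = D - C A^{-1} B = -2 - (-8/3) = 2/3 ≈ 0.6667

0.6667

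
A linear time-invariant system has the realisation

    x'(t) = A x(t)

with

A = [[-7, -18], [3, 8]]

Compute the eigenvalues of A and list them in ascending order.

-1, 2

det(sI - A) = s^2 - (tr A)s + det A, with tr A = (-7) + 8 = 1 and det A = (-7)·8 - (-18)·3 = -56 - (-54) = -2.
So p(s) = det(sI - A) = s^2 - s - 2.
Factor s^2 - s - 2: two numbers with sum 1 and product -2 are 2 and -1, so s^2 - s - 2 = (s - 2)(s + 1).
Hence p(s) = (s - 2) (s + 1), with roots -1, 2.
At least one eigenvalue has non-negative real part, so the system is not asymptotically stable.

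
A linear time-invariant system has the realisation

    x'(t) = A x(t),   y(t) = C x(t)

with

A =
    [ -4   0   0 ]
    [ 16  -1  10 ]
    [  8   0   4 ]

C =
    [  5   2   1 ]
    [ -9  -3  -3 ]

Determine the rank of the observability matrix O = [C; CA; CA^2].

CA = [[20, -2, 24], [-36, 3, -42]]
CA^2 = [[80, 2, 76], [-144, -3, -138]]
Observability matrix O = [C; CA; CA^2] = [[5, 2, 1], [-9, -3, -3], [20, -2, 24], [-36, 3, -42], [80, 2, 76], [-144, -3, -138]]
The columns c1, c2, c3 of O are linearly dependent: -c1 + 2·c2 + c3 = 0 (check each entry), so rank(O) ≤ 2.
The 2×2 minor from rows 1, 2, columns 1, 2 is 5·(-3) - 2·(-9) = -15 - (-18) = 3 ≠ 0, so rank(O) = 2.
rank(O) = 2 < n = 3, so the pair (A, C) is not completely observable.

2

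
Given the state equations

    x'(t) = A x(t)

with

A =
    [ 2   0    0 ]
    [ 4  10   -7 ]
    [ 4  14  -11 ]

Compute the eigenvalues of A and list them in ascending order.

-4, 2, 3

det(sI - A) = s^3 - (tr A)s^2 + (M11 + M22 + M33)s - det A, where Mii is the 2×2 principal minor of A obtained by deleting row i and column i.
tr A = 2 + 10 + (-11) = 1; M11 = 10·(-11) - (-7)·14 = -110 - (-98) = -12; M22 = 2·(-11) - 0·4 = -22 - 0 = -22; M33 = 2·10 - 0·4 = 20 - 0 = 20; sum of minors = -14.
det A = 2·(10·(-11) - (-7)·14) - 0·(4·(-11) - (-7)·4) + 0·(4·14 - 10·4) = 2·(-12) - 0·(-16) + 0·16 = -24.
So p(s) = det(sI - A) = s^3 - s^2 - 14s + 24.
Rational-root test: any integer root divides 24. Testing small divisors, s = 2 works: p(2) = 8 + (-4) + (-28) + 24 = 0, so (s - 2) is a factor.
Dividing, p(s) = (s - 2)(s^2 + s - 12).
Factor s^2 + s - 12: two numbers with sum -1 and product -12 are 3 and -4, so s^2 + s - 12 = (s - 3)(s + 4).
Hence p(s) = (s - 3) (s - 2) (s + 4), with roots -4, 2, 3.
At least one eigenvalue has non-negative real part, so the system is not asymptotically stable.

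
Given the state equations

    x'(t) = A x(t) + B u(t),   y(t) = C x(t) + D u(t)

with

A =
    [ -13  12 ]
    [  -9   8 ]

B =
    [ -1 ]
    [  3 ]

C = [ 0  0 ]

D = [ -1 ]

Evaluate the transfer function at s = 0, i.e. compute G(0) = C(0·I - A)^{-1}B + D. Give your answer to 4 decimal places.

-1.0000

G(0) = C(-A)^{-1}B + D = -C A^{-1} B + D.
det A = 4, so A^{-1} = (1/4)·adj(A) = [[2, -3], [9/4, -13/4]]
A^{-1} B = [-11, -12]^T
C A^{-1} B = 0
G(0) = D - C A^{-1} B = -1 - (0) = -1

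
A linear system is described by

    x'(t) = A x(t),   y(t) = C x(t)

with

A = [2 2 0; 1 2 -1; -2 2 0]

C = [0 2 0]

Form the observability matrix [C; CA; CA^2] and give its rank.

3

CA = [[2, 4, -2]]
CA^2 = [[12, 8, -4]]
Observability matrix O = [C; CA; CA^2] = [[0, 2, 0], [2, 4, -2], [12, 8, -4]]
det(O) = 0·(4·(-4) - (-2)·8) - 2·(2·(-4) - (-2)·12) + 0·(2·8 - 4·12) = 0·0 - 2·16 + 0·(-32) = -32 ≠ 0, so rank(O) = 3.
rank(O) = 3 = n, so the pair (A, C) is completely observable.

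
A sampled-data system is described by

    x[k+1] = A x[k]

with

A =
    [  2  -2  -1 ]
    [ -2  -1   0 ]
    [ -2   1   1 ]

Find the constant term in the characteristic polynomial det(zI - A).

Expand det(zI - A) for the 3×3 matrix.
p(z) = z^3 - 2z^2 - 7z + 2.
(Check: constant term = det(-A) = (-1)^3 det A = 2; coefficient of z^2 = -tr A = -2.)
The constant term is 2.

2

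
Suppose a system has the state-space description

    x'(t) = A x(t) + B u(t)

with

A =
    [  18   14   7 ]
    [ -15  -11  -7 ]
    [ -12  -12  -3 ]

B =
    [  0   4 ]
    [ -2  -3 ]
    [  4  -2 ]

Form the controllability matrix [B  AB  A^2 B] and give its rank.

2

AB = [[0, 16], [-6, -13], [12, -6]]
A^2B = [[0, 64], [-18, -55], [36, -18]]
Controllability matrix C = [B  AB  A^2B] = [[0, 4, 0, 16, 0, 64], [-2, -3, -6, -13, -18, -55], [4, -2, 12, -6, 36, -18]]
The rows r1, r2, r3 of C are linearly dependent: 2·r1 + 2·r2 + r3 = 0 (check each entry), so rank(C) ≤ 2.
The 2×2 minor from rows 1, 2, columns 1, 2 is 0·(-3) - 4·(-2) = 0 - (-8) = 8 ≠ 0, so rank(C) = 2.
rank(C) = 2 < n = 3, so the pair (A, B) is not completely controllable.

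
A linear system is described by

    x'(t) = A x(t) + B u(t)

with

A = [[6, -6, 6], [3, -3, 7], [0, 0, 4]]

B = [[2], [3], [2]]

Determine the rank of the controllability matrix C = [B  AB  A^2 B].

AB = [[6], [11], [8]]
A^2B = [[18], [41], [32]]
Controllability matrix C = [B  AB  A^2B] = [[2, 6, 18], [3, 11, 41], [2, 8, 32]]
The rows r1, r2, r3 of C are linearly dependent: r1 - 2·r2 + 2·r3 = 0 (check each entry), so rank(C) ≤ 2.
The 2×2 minor from rows 1, 2, columns 1, 2 is 2·11 - 6·3 = 22 - 18 = 4 ≠ 0, so rank(C) = 2.
rank(C) = 2 < n = 3, so the pair (A, B) is not completely controllable.

2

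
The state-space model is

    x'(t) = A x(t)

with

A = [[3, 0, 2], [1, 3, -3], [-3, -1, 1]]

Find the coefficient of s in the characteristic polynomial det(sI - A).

Expand det(sI - A) for the 3×3 matrix.
p(s) = s^3 - 7s^2 + 18s - 16.
(Check: constant term = det(-A) = (-1)^3 det A = -16; coefficient of s^2 = -tr A = -7.)
The coefficient of s is 18.

18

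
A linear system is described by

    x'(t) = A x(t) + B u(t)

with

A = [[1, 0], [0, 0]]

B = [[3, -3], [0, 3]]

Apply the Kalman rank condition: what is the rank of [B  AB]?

AB = [[3, -3], [0, 0]]
Controllability matrix C = [B  AB] = [[3, -3, 3, -3], [0, 3, 0, 0]]
Take the 2×2 submatrix of C formed by columns 1, 2: [[3, -3], [0, 3]]. Its determinant is 3·3 - (-3)·0 = 9 - 0 = 9 ≠ 0.
So rank(C) ≥ 2; since C has 2 rows, rank(C) = 2.
rank(C) = 2 = n, so the pair (A, B) is completely controllable.

2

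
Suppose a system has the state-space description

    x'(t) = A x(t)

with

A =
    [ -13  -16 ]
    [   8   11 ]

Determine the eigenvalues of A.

-5, 3

det(sI - A) = s^2 - (tr A)s + det A, with tr A = (-13) + 11 = -2 and det A = (-13)·11 - (-16)·8 = -143 - (-128) = -15.
So p(s) = det(sI - A) = s^2 + 2s - 15.
Factor s^2 + 2s - 15: two numbers with sum -2 and product -15 are 3 and -5, so s^2 + 2s - 15 = (s - 3)(s + 5).
Hence p(s) = (s - 3) (s + 5), with roots -5, 3.
At least one eigenvalue has non-negative real part, so the system is not asymptotically stable.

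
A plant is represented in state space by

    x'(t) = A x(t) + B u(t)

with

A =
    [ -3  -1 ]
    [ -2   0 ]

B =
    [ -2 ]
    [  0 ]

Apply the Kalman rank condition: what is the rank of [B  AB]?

2

AB = [[6], [4]]
Controllability matrix C = [B  AB] = [[-2, 6], [0, 4]]
det(C) = (-2)·4 - 6·0 = -8 - 0 = -8 ≠ 0, so rank(C) = 2.
rank(C) = 2 = n, so the pair (A, B) is completely controllable.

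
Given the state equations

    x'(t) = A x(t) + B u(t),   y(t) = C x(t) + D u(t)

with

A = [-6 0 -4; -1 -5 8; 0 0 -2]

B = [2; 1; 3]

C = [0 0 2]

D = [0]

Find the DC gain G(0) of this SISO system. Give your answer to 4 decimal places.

3.0000

G(0) = C(-A)^{-1}B + D = -C A^{-1} B + D.
det A = -60, so A^{-1} = (1/-60)·adj(A) = [[-1/6, 0, 1/3], [1/30, -1/5, -13/15], [0, 0, -1/2]]
A^{-1} B = [2/3, -41/15, -3/2]^T
C A^{-1} B = -3
G(0) = D - C A^{-1} B = 0 - (-3) = 3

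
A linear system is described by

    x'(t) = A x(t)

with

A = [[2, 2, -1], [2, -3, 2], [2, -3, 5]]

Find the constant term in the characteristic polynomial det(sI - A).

30

Expand det(sI - A) for the 3×3 matrix.
p(s) = s^3 - 4s^2 - 7s + 30.
(Check: constant term = det(-A) = (-1)^3 det A = 30; coefficient of s^2 = -tr A = -4.)
The constant term is 30.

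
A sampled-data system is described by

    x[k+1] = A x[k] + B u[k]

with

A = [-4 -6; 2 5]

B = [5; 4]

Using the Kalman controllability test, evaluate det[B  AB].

AB = [[-44], [30]]
Controllability matrix C = [B  AB] = [[5, -44], [4, 30]]
det(C) = 5·30 - (-44)·4 = 150 - (-176) = 326
Since det(C) ≠ 0, rank(C) = 2 and the system is completely controllable.

326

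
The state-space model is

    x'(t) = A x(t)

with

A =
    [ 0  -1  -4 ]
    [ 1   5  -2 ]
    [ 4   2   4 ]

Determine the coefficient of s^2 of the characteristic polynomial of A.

-9

Expand det(sI - A) for the 3×3 matrix.
p(s) = s^3 - 9s^2 + 41s - 84.
(Check: constant term = det(-A) = (-1)^3 det A = -84; coefficient of s^2 = -tr A = -9.)
The coefficient of s^2 is -9.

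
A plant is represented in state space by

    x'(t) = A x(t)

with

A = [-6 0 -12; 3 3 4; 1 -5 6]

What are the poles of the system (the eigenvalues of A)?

-2, 2, 3

det(sI - A) = s^3 - (tr A)s^2 + (M11 + M22 + M33)s - det A, where Mii is the 2×2 principal minor of A obtained by deleting row i and column i.
tr A = (-6) + 3 + 6 = 3; M11 = 3·6 - 4·(-5) = 18 - (-20) = 38; M22 = (-6)·6 - (-12)·1 = -36 - (-12) = -24; M33 = (-6)·3 - 0·3 = -18 - 0 = -18; sum of minors = -4.
det A = (-6)·(3·6 - 4·(-5)) - 0·(3·6 - 4·1) + (-12)·(3·(-5) - 3·1) = (-6)·38 - 0·14 + (-12)·(-18) = -12.
So p(s) = det(sI - A) = s^3 - 3s^2 - 4s + 12.
Rational-root test: any integer root divides 12. Testing small divisors, s = -2 works: p(-2) = -8 + (-12) + 8 + 12 = 0, so (s + 2) is a factor.
Dividing, p(s) = (s + 2)(s^2 - 5s + 6).
Factor s^2 - 5s + 6: two numbers with sum 5 and product 6 are 3 and 2, so s^2 - 5s + 6 = (s - 3)(s - 2).
Hence p(s) = (s - 3) (s - 2) (s + 2), with roots -2, 2, 3.
At least one eigenvalue has non-negative real part, so the system is not asymptotically stable.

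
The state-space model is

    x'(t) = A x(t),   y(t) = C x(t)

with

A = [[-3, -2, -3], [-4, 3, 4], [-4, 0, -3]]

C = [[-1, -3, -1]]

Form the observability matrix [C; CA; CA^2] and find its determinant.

-2868

CA = [[19, -7, -6]]
CA^2 = [[-5, -59, -67]]
Observability matrix O = [C; CA; CA^2] = [[-1, -3, -1], [19, -7, -6], [-5, -59, -67]]
Expanding along the first row, det(O) = (-1)·((-7)·(-67) - (-6)·(-59)) - (-3)·(19·(-67) - (-6)·(-5)) + (-1)·(19·(-59) - (-7)·(-5)) = (-1)·115 - (-3)·(-1303) + (-1)·(-1156) = -2868
Since det(O) ≠ 0, rank(O) = 3 and the system is completely observable.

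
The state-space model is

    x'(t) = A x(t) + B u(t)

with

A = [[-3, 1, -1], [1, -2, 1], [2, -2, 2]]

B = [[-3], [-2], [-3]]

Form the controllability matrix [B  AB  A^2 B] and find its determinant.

-356

AB = [[10], [-2], [-8]]
A^2B = [[-24], [6], [8]]
Controllability matrix C = [B  AB  A^2B] = [[-3, 10, -24], [-2, -2, 6], [-3, -8, 8]]
Expanding along the first row, det(C) = (-3)·((-2)·8 - 6·(-8)) - 10·((-2)·8 - 6·(-3)) + (-24)·((-2)·(-8) - (-2)·(-3)) = (-3)·32 - 10·2 + (-24)·10 = -356
Since det(C) ≠ 0, rank(C) = 3 and the system is completely controllable.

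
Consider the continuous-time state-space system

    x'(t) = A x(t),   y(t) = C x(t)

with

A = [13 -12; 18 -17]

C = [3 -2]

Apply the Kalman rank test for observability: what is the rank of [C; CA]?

1

CA = [[3, -2]]
Observability matrix O = [C; CA] = [[3, -2], [3, -2]]
Every row of O is a scalar multiple of row 1 = [3, -2] (multipliers 1, 1), so the rows span a one-dimensional space.
O ≠ 0, hence rank(O) = 1.
rank(O) = 1 < n = 2, so the pair (A, C) is not completely observable.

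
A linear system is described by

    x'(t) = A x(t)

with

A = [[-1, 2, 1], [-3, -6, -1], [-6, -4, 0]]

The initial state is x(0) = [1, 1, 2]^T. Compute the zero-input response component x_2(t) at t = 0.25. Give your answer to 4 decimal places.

-0.3086

det(sI - A) = s^3 - (tr A)s^2 + (M11 + M22 + M33)s - det A, where Mii is the 2×2 principal minor of A obtained by deleting row i and column i.
tr A = (-1) + (-6) + 0 = -7; M11 = (-6)·0 - (-1)·(-4) = 0 - 4 = -4; M22 = (-1)·0 - 1·(-6) = 0 - (-6) = 6; M33 = (-1)·(-6) - 2·(-3) = 6 - (-6) = 12; sum of minors = 14.
det A = (-1)·((-6)·0 - (-1)·(-4)) - 2·((-3)·0 - (-1)·(-6)) + 1·((-3)·(-4) - (-6)·(-6)) = (-1)·(-4) - 2·(-6) + 1·(-24) = -8.
So p(s) = det(sI - A) = s^3 + 7s^2 + 14s + 8.
Rational-root test: any integer root divides 8. Testing small divisors, s = -1 works: p(-1) = -1 + 7 + (-14) + 8 = 0, so (s + 1) is a factor.
Dividing, p(s) = (s + 1)(s^2 + 6s + 8).
Factor s^2 + 6s + 8: two numbers with sum -6 and product 8 are -2 and -4, so s^2 + 6s + 8 = (s + 2)(s + 4).
Hence p(s) = (s + 1) (s + 2) (s + 4), with roots -4, -2, -1.
The eigenvalues -4, -2, -1 are distinct and real, so A is diagonalisable and x(t) = e^{At} x(0) = V diag(e^{λ_i t}) V^{-1} x(0), where the columns of V are the eigenvectors.
λ = -4: A - (-4)I = [[3, 2, 1], [-3, -2, -1], [-6, -4, 4]]. v must be orthogonal to every row; (row 1) × (row 3) = [12, -18, 0], so take v_1 = [2, -3, 0]^T.
λ = -2: A - (-2)I = [[1, 2, 1], [-3, -4, -1], [-6, -4, 2]]. v must be orthogonal to every row; (row 1) × (row 2) = [2, -2, 2], so take v_2 = [-1, 1, -1]^T.
λ = -1: A - (-1)I = [[0, 2, 1], [-3, -5, -1], [-6, -4, 1]]. v must be orthogonal to every row; (row 1) × (row 2) = [3, -3, 6], so take v_3 = [1, -1, 2]^T.
V = [v_1 v_2 v_3] = [[2, -1, 1], [-3, 1, -1], [0, -1, 2]] has det V = -1, so V^{-1} = adj(V)/det V = [[-1, -1, 0], [-6, -4, 1], [-3, -2, 1]].
Modal coordinates z(0) = V^{-1} x(0): (-1)·1 + (-1)·1 + 0·2 = -2; (-6)·1 + (-4)·1 + 1·2 = -8; (-3)·1 + (-2)·1 + 1·2 = -3; so z(0) = [-2, -8, -3]^T.
x_2(t) = Σ_i (v_i)_2 · z_i(0) · e^{λ_i t} (row 2 of V times the modal terms).
x_2(0.25) = (-3)·(-2)·e^{-4·0.25} + 1·(-8)·e^{-2·0.25} + (-1)·(-3)·e^{-1·0.25} = 6·0.367879 + (-8)·0.606531 + 3·0.778801 = -0.3086.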